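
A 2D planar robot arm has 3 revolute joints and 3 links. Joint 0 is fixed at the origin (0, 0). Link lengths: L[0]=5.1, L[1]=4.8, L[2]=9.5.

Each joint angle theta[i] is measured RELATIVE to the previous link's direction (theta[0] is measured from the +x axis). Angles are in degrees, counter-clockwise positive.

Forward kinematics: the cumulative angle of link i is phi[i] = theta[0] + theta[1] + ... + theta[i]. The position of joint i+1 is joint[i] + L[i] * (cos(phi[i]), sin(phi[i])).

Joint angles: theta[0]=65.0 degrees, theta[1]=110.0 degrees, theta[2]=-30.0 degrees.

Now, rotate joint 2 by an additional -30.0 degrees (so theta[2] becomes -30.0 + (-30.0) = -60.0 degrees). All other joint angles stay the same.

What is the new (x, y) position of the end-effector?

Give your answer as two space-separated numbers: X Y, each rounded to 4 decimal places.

Answer: -6.6413 13.6504

Derivation:
joint[0] = (0.0000, 0.0000)  (base)
link 0: phi[0] = 65 = 65 deg
  cos(65 deg) = 0.4226, sin(65 deg) = 0.9063
  joint[1] = (0.0000, 0.0000) + 5.1 * (0.4226, 0.9063) = (0.0000 + 2.1554, 0.0000 + 4.6222) = (2.1554, 4.6222)
link 1: phi[1] = 65 + 110 = 175 deg
  cos(175 deg) = -0.9962, sin(175 deg) = 0.0872
  joint[2] = (2.1554, 4.6222) + 4.8 * (-0.9962, 0.0872) = (2.1554 + -4.7817, 4.6222 + 0.4183) = (-2.6264, 5.0405)
link 2: phi[2] = 65 + 110 + -60 = 115 deg
  cos(115 deg) = -0.4226, sin(115 deg) = 0.9063
  joint[3] = (-2.6264, 5.0405) + 9.5 * (-0.4226, 0.9063) = (-2.6264 + -4.0149, 5.0405 + 8.6099) = (-6.6413, 13.6504)
End effector: (-6.6413, 13.6504)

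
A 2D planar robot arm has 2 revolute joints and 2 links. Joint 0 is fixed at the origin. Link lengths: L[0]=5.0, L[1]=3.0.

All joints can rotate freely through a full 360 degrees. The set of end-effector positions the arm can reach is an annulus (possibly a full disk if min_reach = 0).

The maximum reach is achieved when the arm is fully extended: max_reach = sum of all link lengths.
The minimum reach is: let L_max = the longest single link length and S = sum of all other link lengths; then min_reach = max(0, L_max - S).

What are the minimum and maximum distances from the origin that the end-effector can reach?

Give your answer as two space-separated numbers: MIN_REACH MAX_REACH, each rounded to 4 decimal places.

Answer: 2.0000 8.0000

Derivation:
Link lengths: [5.0, 3.0]
max_reach = 5 + 3 = 8
L_max = max([5.0, 3.0]) = 5
S (sum of others) = 8 - 5 = 3
min_reach = max(0, 5 - 3) = max(0, 2) = 2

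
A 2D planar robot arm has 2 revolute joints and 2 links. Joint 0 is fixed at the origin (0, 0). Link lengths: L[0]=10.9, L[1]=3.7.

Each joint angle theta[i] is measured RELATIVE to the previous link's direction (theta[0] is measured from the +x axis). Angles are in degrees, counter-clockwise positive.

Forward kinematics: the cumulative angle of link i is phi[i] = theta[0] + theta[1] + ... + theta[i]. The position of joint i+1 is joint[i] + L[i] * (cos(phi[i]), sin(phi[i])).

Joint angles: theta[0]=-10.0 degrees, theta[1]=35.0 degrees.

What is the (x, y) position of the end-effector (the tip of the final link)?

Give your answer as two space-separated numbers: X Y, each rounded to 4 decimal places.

Answer: 14.0877 -0.3291

Derivation:
joint[0] = (0.0000, 0.0000)  (base)
link 0: phi[0] = -10 = -10 deg
  cos(-10 deg) = 0.9848, sin(-10 deg) = -0.1736
  joint[1] = (0.0000, 0.0000) + 10.9 * (0.9848, -0.1736) = (0.0000 + 10.7344, 0.0000 + -1.8928) = (10.7344, -1.8928)
link 1: phi[1] = -10 + 35 = 25 deg
  cos(25 deg) = 0.9063, sin(25 deg) = 0.4226
  joint[2] = (10.7344, -1.8928) + 3.7 * (0.9063, 0.4226) = (10.7344 + 3.3533, -1.8928 + 1.5637) = (14.0877, -0.3291)
End effector: (14.0877, -0.3291)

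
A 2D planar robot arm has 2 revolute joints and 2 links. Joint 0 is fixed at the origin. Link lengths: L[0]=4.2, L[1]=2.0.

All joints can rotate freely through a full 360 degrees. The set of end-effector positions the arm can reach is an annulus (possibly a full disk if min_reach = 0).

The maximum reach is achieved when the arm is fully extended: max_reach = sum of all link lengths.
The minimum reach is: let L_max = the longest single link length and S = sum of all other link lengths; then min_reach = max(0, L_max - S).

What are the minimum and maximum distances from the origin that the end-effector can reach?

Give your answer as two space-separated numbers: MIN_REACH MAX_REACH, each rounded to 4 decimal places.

Answer: 2.2000 6.2000

Derivation:
Link lengths: [4.2, 2.0]
max_reach = 4.2 + 2 = 6.2
L_max = max([4.2, 2.0]) = 4.2
S (sum of others) = 6.2 - 4.2 = 2
min_reach = max(0, 4.2 - 2) = max(0, 2.2) = 2.2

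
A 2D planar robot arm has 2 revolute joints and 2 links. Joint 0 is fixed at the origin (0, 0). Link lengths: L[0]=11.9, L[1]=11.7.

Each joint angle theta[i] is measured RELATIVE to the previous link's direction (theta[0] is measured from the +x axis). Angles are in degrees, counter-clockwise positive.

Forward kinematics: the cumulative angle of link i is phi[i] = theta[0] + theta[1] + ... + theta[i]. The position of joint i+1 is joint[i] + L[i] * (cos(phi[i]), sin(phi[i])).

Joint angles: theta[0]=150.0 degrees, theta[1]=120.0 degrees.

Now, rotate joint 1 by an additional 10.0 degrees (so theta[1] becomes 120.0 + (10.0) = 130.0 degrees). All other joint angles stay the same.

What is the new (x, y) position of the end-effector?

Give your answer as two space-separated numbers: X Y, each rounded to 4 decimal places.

joint[0] = (0.0000, 0.0000)  (base)
link 0: phi[0] = 150 = 150 deg
  cos(150 deg) = -0.8660, sin(150 deg) = 0.5000
  joint[1] = (0.0000, 0.0000) + 11.9 * (-0.8660, 0.5000) = (0.0000 + -10.3057, 0.0000 + 5.9500) = (-10.3057, 5.9500)
link 1: phi[1] = 150 + 130 = 280 deg
  cos(280 deg) = 0.1736, sin(280 deg) = -0.9848
  joint[2] = (-10.3057, 5.9500) + 11.7 * (0.1736, -0.9848) = (-10.3057 + 2.0317, 5.9500 + -11.5223) = (-8.2740, -5.5723)
End effector: (-8.2740, -5.5723)

Answer: -8.2740 -5.5723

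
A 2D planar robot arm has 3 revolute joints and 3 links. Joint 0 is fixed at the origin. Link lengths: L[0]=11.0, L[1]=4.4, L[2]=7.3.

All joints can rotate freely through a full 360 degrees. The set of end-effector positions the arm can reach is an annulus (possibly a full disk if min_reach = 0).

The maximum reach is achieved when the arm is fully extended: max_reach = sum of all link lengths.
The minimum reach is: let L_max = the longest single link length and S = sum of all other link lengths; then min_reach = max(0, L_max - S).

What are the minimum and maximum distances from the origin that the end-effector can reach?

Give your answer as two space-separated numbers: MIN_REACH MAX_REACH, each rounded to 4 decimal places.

Answer: 0.0000 22.7000

Derivation:
Link lengths: [11.0, 4.4, 7.3]
max_reach = 11 + 4.4 + 7.3 = 22.7
L_max = max([11.0, 4.4, 7.3]) = 11
S (sum of others) = 22.7 - 11 = 11.7
min_reach = max(0, 11 - 11.7) = max(0, -0.7) = 0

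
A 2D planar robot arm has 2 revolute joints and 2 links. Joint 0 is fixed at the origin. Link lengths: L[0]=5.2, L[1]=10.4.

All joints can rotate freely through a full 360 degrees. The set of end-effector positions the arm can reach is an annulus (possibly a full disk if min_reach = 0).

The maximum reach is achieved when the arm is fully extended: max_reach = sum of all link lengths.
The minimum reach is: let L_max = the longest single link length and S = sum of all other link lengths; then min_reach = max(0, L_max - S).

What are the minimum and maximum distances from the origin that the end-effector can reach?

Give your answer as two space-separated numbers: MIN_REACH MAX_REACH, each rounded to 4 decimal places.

Answer: 5.2000 15.6000

Derivation:
Link lengths: [5.2, 10.4]
max_reach = 5.2 + 10.4 = 15.6
L_max = max([5.2, 10.4]) = 10.4
S (sum of others) = 15.6 - 10.4 = 5.2
min_reach = max(0, 10.4 - 5.2) = max(0, 5.2) = 5.2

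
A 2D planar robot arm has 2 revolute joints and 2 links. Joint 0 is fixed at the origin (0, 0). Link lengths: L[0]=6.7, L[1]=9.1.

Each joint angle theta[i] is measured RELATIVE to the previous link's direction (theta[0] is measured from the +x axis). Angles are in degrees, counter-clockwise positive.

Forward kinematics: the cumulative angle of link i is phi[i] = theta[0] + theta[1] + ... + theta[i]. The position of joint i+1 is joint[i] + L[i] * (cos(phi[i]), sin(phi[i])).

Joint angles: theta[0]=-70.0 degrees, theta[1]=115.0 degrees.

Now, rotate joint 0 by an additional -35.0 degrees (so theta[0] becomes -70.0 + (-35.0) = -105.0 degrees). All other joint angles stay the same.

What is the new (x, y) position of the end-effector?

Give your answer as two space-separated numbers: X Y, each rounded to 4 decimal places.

joint[0] = (0.0000, 0.0000)  (base)
link 0: phi[0] = -105 = -105 deg
  cos(-105 deg) = -0.2588, sin(-105 deg) = -0.9659
  joint[1] = (0.0000, 0.0000) + 6.7 * (-0.2588, -0.9659) = (0.0000 + -1.7341, 0.0000 + -6.4717) = (-1.7341, -6.4717)
link 1: phi[1] = -105 + 115 = 10 deg
  cos(10 deg) = 0.9848, sin(10 deg) = 0.1736
  joint[2] = (-1.7341, -6.4717) + 9.1 * (0.9848, 0.1736) = (-1.7341 + 8.9618, -6.4717 + 1.5802) = (7.2277, -4.8915)
End effector: (7.2277, -4.8915)

Answer: 7.2277 -4.8915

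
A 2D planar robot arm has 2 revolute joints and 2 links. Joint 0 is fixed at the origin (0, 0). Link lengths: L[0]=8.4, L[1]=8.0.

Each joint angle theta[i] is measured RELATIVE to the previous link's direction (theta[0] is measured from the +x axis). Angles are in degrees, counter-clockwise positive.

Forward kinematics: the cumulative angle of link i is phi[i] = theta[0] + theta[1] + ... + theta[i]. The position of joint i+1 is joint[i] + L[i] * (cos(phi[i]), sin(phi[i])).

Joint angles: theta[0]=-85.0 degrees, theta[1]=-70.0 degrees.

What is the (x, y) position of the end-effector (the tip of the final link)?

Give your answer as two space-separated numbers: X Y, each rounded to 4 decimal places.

joint[0] = (0.0000, 0.0000)  (base)
link 0: phi[0] = -85 = -85 deg
  cos(-85 deg) = 0.0872, sin(-85 deg) = -0.9962
  joint[1] = (0.0000, 0.0000) + 8.4 * (0.0872, -0.9962) = (0.0000 + 0.7321, 0.0000 + -8.3680) = (0.7321, -8.3680)
link 1: phi[1] = -85 + -70 = -155 deg
  cos(-155 deg) = -0.9063, sin(-155 deg) = -0.4226
  joint[2] = (0.7321, -8.3680) + 8 * (-0.9063, -0.4226) = (0.7321 + -7.2505, -8.3680 + -3.3809) = (-6.5184, -11.7490)
End effector: (-6.5184, -11.7490)

Answer: -6.5184 -11.7490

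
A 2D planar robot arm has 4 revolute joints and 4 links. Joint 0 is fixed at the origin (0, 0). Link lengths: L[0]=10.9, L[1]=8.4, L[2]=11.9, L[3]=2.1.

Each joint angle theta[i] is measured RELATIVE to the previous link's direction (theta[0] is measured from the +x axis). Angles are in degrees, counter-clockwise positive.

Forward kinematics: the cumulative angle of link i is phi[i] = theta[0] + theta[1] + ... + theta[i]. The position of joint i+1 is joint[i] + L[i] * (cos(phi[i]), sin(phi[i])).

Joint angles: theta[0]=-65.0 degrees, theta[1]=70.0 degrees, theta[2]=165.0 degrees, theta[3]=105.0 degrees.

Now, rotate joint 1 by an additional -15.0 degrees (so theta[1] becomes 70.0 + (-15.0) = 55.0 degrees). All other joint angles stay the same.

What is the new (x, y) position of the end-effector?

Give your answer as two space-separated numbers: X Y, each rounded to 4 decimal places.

Answer: 1.7292 -8.3763

Derivation:
joint[0] = (0.0000, 0.0000)  (base)
link 0: phi[0] = -65 = -65 deg
  cos(-65 deg) = 0.4226, sin(-65 deg) = -0.9063
  joint[1] = (0.0000, 0.0000) + 10.9 * (0.4226, -0.9063) = (0.0000 + 4.6065, 0.0000 + -9.8788) = (4.6065, -9.8788)
link 1: phi[1] = -65 + 55 = -10 deg
  cos(-10 deg) = 0.9848, sin(-10 deg) = -0.1736
  joint[2] = (4.6065, -9.8788) + 8.4 * (0.9848, -0.1736) = (4.6065 + 8.2724, -9.8788 + -1.4586) = (12.8789, -11.3374)
link 2: phi[2] = -65 + 55 + 165 = 155 deg
  cos(155 deg) = -0.9063, sin(155 deg) = 0.4226
  joint[3] = (12.8789, -11.3374) + 11.9 * (-0.9063, 0.4226) = (12.8789 + -10.7851, -11.3374 + 5.0292) = (2.0939, -6.3082)
link 3: phi[3] = -65 + 55 + 165 + 105 = 260 deg
  cos(260 deg) = -0.1736, sin(260 deg) = -0.9848
  joint[4] = (2.0939, -6.3082) + 2.1 * (-0.1736, -0.9848) = (2.0939 + -0.3647, -6.3082 + -2.0681) = (1.7292, -8.3763)
End effector: (1.7292, -8.3763)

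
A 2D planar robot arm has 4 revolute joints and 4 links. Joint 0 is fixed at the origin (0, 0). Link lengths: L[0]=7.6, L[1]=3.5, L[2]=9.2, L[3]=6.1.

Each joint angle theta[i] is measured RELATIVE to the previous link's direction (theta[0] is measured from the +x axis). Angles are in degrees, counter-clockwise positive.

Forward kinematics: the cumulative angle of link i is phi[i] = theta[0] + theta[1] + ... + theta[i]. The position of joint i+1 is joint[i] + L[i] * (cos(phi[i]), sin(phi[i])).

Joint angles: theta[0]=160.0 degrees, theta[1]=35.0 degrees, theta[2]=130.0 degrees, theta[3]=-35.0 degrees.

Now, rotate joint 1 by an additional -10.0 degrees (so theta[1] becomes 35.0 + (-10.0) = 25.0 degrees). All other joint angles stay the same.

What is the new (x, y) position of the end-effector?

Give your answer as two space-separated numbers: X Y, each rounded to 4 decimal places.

joint[0] = (0.0000, 0.0000)  (base)
link 0: phi[0] = 160 = 160 deg
  cos(160 deg) = -0.9397, sin(160 deg) = 0.3420
  joint[1] = (0.0000, 0.0000) + 7.6 * (-0.9397, 0.3420) = (0.0000 + -7.1417, 0.0000 + 2.5994) = (-7.1417, 2.5994)
link 1: phi[1] = 160 + 25 = 185 deg
  cos(185 deg) = -0.9962, sin(185 deg) = -0.0872
  joint[2] = (-7.1417, 2.5994) + 3.5 * (-0.9962, -0.0872) = (-7.1417 + -3.4867, 2.5994 + -0.3050) = (-10.6283, 2.2943)
link 2: phi[2] = 160 + 25 + 130 = 315 deg
  cos(315 deg) = 0.7071, sin(315 deg) = -0.7071
  joint[3] = (-10.6283, 2.2943) + 9.2 * (0.7071, -0.7071) = (-10.6283 + 6.5054, 2.2943 + -6.5054) = (-4.1230, -4.2111)
link 3: phi[3] = 160 + 25 + 130 + -35 = 280 deg
  cos(280 deg) = 0.1736, sin(280 deg) = -0.9848
  joint[4] = (-4.1230, -4.2111) + 6.1 * (0.1736, -0.9848) = (-4.1230 + 1.0593, -4.2111 + -6.0073) = (-3.0637, -10.2184)
End effector: (-3.0637, -10.2184)

Answer: -3.0637 -10.2184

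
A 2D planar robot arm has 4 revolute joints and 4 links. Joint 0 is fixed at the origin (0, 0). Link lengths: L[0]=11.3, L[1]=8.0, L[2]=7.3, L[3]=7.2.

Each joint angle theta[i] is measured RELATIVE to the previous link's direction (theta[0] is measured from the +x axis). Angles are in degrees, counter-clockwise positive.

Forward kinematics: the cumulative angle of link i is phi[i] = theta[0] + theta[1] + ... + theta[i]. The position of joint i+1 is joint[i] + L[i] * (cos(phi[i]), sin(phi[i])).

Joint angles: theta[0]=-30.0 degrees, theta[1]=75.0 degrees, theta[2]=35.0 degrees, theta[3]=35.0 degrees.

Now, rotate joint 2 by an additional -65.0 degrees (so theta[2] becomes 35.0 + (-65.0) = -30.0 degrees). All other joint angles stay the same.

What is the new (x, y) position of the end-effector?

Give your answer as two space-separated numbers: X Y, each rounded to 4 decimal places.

joint[0] = (0.0000, 0.0000)  (base)
link 0: phi[0] = -30 = -30 deg
  cos(-30 deg) = 0.8660, sin(-30 deg) = -0.5000
  joint[1] = (0.0000, 0.0000) + 11.3 * (0.8660, -0.5000) = (0.0000 + 9.7861, 0.0000 + -5.6500) = (9.7861, -5.6500)
link 1: phi[1] = -30 + 75 = 45 deg
  cos(45 deg) = 0.7071, sin(45 deg) = 0.7071
  joint[2] = (9.7861, -5.6500) + 8 * (0.7071, 0.7071) = (9.7861 + 5.6569, -5.6500 + 5.6569) = (15.4429, 0.0069)
link 2: phi[2] = -30 + 75 + -30 = 15 deg
  cos(15 deg) = 0.9659, sin(15 deg) = 0.2588
  joint[3] = (15.4429, 0.0069) + 7.3 * (0.9659, 0.2588) = (15.4429 + 7.0513, 0.0069 + 1.8894) = (22.4942, 1.8962)
link 3: phi[3] = -30 + 75 + -30 + 35 = 50 deg
  cos(50 deg) = 0.6428, sin(50 deg) = 0.7660
  joint[4] = (22.4942, 1.8962) + 7.2 * (0.6428, 0.7660) = (22.4942 + 4.6281, 1.8962 + 5.5155) = (27.1223, 7.4118)
End effector: (27.1223, 7.4118)

Answer: 27.1223 7.4118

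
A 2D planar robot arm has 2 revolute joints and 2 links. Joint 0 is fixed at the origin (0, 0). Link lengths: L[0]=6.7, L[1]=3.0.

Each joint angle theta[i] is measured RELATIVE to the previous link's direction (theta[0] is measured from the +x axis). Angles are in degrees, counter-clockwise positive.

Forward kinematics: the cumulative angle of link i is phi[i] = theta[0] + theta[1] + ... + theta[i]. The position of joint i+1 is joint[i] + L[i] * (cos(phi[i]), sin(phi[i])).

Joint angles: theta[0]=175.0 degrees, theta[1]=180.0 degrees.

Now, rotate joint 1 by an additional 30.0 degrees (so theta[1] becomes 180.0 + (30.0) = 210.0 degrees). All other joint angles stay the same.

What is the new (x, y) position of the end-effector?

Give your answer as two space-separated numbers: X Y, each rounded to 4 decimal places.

Answer: -3.9556 1.8518

Derivation:
joint[0] = (0.0000, 0.0000)  (base)
link 0: phi[0] = 175 = 175 deg
  cos(175 deg) = -0.9962, sin(175 deg) = 0.0872
  joint[1] = (0.0000, 0.0000) + 6.7 * (-0.9962, 0.0872) = (0.0000 + -6.6745, 0.0000 + 0.5839) = (-6.6745, 0.5839)
link 1: phi[1] = 175 + 210 = 385 deg
  cos(385 deg) = 0.9063, sin(385 deg) = 0.4226
  joint[2] = (-6.6745, 0.5839) + 3 * (0.9063, 0.4226) = (-6.6745 + 2.7189, 0.5839 + 1.2679) = (-3.9556, 1.8518)
End effector: (-3.9556, 1.8518)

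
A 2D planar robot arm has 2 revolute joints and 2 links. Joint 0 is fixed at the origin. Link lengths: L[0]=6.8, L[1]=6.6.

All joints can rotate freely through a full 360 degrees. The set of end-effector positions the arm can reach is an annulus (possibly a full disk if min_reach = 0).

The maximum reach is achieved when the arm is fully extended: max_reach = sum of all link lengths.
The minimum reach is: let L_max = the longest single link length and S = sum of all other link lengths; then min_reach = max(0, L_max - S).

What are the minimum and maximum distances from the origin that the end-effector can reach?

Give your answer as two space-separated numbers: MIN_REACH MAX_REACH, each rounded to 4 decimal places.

Link lengths: [6.8, 6.6]
max_reach = 6.8 + 6.6 = 13.4
L_max = max([6.8, 6.6]) = 6.8
S (sum of others) = 13.4 - 6.8 = 6.6
min_reach = max(0, 6.8 - 6.6) = max(0, 0.2) = 0.2

Answer: 0.2000 13.4000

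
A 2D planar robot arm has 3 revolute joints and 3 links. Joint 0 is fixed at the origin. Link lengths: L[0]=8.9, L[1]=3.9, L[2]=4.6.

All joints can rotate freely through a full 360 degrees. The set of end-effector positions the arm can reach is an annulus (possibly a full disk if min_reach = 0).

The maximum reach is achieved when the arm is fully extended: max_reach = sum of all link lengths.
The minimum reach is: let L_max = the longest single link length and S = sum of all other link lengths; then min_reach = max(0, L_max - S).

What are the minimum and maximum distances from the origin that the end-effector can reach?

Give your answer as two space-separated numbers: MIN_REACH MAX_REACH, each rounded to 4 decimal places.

Link lengths: [8.9, 3.9, 4.6]
max_reach = 8.9 + 3.9 + 4.6 = 17.4
L_max = max([8.9, 3.9, 4.6]) = 8.9
S (sum of others) = 17.4 - 8.9 = 8.5
min_reach = max(0, 8.9 - 8.5) = max(0, 0.4) = 0.4

Answer: 0.4000 17.4000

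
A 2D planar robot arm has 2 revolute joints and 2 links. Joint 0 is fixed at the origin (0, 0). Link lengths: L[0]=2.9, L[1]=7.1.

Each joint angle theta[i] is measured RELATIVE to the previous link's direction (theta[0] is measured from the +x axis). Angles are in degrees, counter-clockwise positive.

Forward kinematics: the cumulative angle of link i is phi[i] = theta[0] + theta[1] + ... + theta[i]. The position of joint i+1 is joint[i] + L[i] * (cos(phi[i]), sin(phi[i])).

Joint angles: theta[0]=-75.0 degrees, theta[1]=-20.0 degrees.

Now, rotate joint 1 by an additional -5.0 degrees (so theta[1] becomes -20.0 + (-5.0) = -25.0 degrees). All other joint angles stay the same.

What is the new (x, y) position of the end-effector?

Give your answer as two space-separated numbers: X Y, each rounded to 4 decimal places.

Answer: -0.4823 -9.7933

Derivation:
joint[0] = (0.0000, 0.0000)  (base)
link 0: phi[0] = -75 = -75 deg
  cos(-75 deg) = 0.2588, sin(-75 deg) = -0.9659
  joint[1] = (0.0000, 0.0000) + 2.9 * (0.2588, -0.9659) = (0.0000 + 0.7506, 0.0000 + -2.8012) = (0.7506, -2.8012)
link 1: phi[1] = -75 + -25 = -100 deg
  cos(-100 deg) = -0.1736, sin(-100 deg) = -0.9848
  joint[2] = (0.7506, -2.8012) + 7.1 * (-0.1736, -0.9848) = (0.7506 + -1.2329, -2.8012 + -6.9921) = (-0.4823, -9.7933)
End effector: (-0.4823, -9.7933)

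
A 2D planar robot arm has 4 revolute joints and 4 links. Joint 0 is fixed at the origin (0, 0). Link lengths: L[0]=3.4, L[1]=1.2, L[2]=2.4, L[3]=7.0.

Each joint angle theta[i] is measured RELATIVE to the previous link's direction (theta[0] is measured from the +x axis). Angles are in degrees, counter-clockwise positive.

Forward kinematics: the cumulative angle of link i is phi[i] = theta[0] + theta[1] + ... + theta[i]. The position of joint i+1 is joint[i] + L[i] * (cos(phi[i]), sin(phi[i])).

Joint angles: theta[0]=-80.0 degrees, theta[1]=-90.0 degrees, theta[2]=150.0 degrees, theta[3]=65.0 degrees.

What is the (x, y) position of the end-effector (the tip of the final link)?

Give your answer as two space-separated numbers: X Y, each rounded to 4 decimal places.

joint[0] = (0.0000, 0.0000)  (base)
link 0: phi[0] = -80 = -80 deg
  cos(-80 deg) = 0.1736, sin(-80 deg) = -0.9848
  joint[1] = (0.0000, 0.0000) + 3.4 * (0.1736, -0.9848) = (0.0000 + 0.5904, 0.0000 + -3.3483) = (0.5904, -3.3483)
link 1: phi[1] = -80 + -90 = -170 deg
  cos(-170 deg) = -0.9848, sin(-170 deg) = -0.1736
  joint[2] = (0.5904, -3.3483) + 1.2 * (-0.9848, -0.1736) = (0.5904 + -1.1818, -3.3483 + -0.2084) = (-0.5914, -3.5567)
link 2: phi[2] = -80 + -90 + 150 = -20 deg
  cos(-20 deg) = 0.9397, sin(-20 deg) = -0.3420
  joint[3] = (-0.5914, -3.5567) + 2.4 * (0.9397, -0.3420) = (-0.5914 + 2.2553, -3.5567 + -0.8208) = (1.6639, -4.3776)
link 3: phi[3] = -80 + -90 + 150 + 65 = 45 deg
  cos(45 deg) = 0.7071, sin(45 deg) = 0.7071
  joint[4] = (1.6639, -4.3776) + 7 * (0.7071, 0.7071) = (1.6639 + 4.9497, -4.3776 + 4.9497) = (6.6136, 0.5722)
End effector: (6.6136, 0.5722)

Answer: 6.6136 0.5722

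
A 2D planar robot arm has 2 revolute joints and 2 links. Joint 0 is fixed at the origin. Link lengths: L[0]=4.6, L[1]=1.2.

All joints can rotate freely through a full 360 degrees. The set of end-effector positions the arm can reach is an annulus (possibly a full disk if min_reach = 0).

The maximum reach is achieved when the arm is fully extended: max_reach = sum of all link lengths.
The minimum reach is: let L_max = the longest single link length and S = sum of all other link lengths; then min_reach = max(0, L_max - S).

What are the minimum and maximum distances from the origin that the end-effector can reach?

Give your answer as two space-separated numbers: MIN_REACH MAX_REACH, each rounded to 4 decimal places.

Answer: 3.4000 5.8000

Derivation:
Link lengths: [4.6, 1.2]
max_reach = 4.6 + 1.2 = 5.8
L_max = max([4.6, 1.2]) = 4.6
S (sum of others) = 5.8 - 4.6 = 1.2
min_reach = max(0, 4.6 - 1.2) = max(0, 3.4) = 3.4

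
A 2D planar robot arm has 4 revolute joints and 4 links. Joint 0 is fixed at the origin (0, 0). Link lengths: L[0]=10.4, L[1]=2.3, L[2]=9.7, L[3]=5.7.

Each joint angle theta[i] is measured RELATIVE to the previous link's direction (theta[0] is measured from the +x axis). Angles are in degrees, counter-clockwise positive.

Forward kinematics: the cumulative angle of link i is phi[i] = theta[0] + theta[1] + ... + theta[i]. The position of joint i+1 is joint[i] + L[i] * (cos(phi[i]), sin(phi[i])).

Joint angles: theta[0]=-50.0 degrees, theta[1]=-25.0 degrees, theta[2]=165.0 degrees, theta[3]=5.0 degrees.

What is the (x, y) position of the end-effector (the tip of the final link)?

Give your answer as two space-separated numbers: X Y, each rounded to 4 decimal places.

joint[0] = (0.0000, 0.0000)  (base)
link 0: phi[0] = -50 = -50 deg
  cos(-50 deg) = 0.6428, sin(-50 deg) = -0.7660
  joint[1] = (0.0000, 0.0000) + 10.4 * (0.6428, -0.7660) = (0.0000 + 6.6850, 0.0000 + -7.9669) = (6.6850, -7.9669)
link 1: phi[1] = -50 + -25 = -75 deg
  cos(-75 deg) = 0.2588, sin(-75 deg) = -0.9659
  joint[2] = (6.6850, -7.9669) + 2.3 * (0.2588, -0.9659) = (6.6850 + 0.5953, -7.9669 + -2.2216) = (7.2803, -10.1885)
link 2: phi[2] = -50 + -25 + 165 = 90 deg
  cos(90 deg) = 0.0000, sin(90 deg) = 1.0000
  joint[3] = (7.2803, -10.1885) + 9.7 * (0.0000, 1.0000) = (7.2803 + 0.0000, -10.1885 + 9.7000) = (7.2803, -0.4885)
link 3: phi[3] = -50 + -25 + 165 + 5 = 95 deg
  cos(95 deg) = -0.0872, sin(95 deg) = 0.9962
  joint[4] = (7.2803, -0.4885) + 5.7 * (-0.0872, 0.9962) = (7.2803 + -0.4968, -0.4885 + 5.6783) = (6.7835, 5.1898)
End effector: (6.7835, 5.1898)

Answer: 6.7835 5.1898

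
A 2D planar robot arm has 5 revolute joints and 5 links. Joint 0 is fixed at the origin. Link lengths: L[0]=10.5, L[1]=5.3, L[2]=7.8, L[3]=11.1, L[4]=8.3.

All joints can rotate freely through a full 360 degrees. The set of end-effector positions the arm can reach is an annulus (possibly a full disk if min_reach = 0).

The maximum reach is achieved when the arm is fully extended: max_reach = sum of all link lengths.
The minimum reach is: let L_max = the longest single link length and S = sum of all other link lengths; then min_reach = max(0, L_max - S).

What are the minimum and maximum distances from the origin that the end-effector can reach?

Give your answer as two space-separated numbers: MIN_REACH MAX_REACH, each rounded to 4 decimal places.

Answer: 0.0000 43.0000

Derivation:
Link lengths: [10.5, 5.3, 7.8, 11.1, 8.3]
max_reach = 10.5 + 5.3 + 7.8 + 11.1 + 8.3 = 43
L_max = max([10.5, 5.3, 7.8, 11.1, 8.3]) = 11.1
S (sum of others) = 43 - 11.1 = 31.9
min_reach = max(0, 11.1 - 31.9) = max(0, -20.8) = 0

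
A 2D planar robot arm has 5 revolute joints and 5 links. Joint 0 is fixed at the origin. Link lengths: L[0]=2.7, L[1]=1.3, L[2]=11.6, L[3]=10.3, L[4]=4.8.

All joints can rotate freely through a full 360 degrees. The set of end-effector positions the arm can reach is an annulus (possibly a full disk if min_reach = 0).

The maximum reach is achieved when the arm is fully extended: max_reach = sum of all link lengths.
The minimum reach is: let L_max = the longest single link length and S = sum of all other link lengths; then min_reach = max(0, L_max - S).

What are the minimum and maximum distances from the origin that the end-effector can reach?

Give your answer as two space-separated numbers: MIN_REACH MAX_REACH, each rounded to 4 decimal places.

Answer: 0.0000 30.7000

Derivation:
Link lengths: [2.7, 1.3, 11.6, 10.3, 4.8]
max_reach = 2.7 + 1.3 + 11.6 + 10.3 + 4.8 = 30.7
L_max = max([2.7, 1.3, 11.6, 10.3, 4.8]) = 11.6
S (sum of others) = 30.7 - 11.6 = 19.1
min_reach = max(0, 11.6 - 19.1) = max(0, -7.5) = 0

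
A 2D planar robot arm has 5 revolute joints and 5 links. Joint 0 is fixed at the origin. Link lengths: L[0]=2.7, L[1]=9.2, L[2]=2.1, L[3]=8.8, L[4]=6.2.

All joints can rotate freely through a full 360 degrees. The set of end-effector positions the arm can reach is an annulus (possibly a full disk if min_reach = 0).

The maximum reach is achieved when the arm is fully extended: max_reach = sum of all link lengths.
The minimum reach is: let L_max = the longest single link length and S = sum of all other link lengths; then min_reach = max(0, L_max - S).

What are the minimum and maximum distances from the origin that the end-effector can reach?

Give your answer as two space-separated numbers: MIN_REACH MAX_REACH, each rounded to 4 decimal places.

Answer: 0.0000 29.0000

Derivation:
Link lengths: [2.7, 9.2, 2.1, 8.8, 6.2]
max_reach = 2.7 + 9.2 + 2.1 + 8.8 + 6.2 = 29
L_max = max([2.7, 9.2, 2.1, 8.8, 6.2]) = 9.2
S (sum of others) = 29 - 9.2 = 19.8
min_reach = max(0, 9.2 - 19.8) = max(0, -10.6) = 0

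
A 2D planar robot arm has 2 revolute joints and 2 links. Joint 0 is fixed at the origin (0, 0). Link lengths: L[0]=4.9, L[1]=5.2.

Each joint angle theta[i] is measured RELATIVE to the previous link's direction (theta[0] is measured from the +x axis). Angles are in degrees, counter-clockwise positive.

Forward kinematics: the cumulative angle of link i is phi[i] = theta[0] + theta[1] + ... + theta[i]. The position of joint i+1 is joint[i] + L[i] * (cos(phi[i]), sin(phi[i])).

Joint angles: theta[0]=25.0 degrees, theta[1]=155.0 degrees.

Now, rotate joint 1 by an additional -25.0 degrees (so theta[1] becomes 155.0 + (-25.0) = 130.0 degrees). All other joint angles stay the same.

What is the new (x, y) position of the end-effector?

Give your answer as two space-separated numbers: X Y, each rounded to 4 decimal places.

joint[0] = (0.0000, 0.0000)  (base)
link 0: phi[0] = 25 = 25 deg
  cos(25 deg) = 0.9063, sin(25 deg) = 0.4226
  joint[1] = (0.0000, 0.0000) + 4.9 * (0.9063, 0.4226) = (0.0000 + 4.4409, 0.0000 + 2.0708) = (4.4409, 2.0708)
link 1: phi[1] = 25 + 130 = 155 deg
  cos(155 deg) = -0.9063, sin(155 deg) = 0.4226
  joint[2] = (4.4409, 2.0708) + 5.2 * (-0.9063, 0.4226) = (4.4409 + -4.7128, 2.0708 + 2.1976) = (-0.2719, 4.2684)
End effector: (-0.2719, 4.2684)

Answer: -0.2719 4.2684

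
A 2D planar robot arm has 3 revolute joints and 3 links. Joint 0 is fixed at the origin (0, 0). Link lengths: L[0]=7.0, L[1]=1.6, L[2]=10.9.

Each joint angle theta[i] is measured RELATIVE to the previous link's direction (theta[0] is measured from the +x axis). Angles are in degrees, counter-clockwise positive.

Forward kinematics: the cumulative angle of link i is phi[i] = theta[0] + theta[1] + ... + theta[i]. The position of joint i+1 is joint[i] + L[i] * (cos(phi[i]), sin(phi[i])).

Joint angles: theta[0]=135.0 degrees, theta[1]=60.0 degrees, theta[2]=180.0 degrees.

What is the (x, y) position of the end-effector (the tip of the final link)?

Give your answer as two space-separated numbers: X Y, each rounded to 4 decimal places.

Answer: 4.0334 7.3568

Derivation:
joint[0] = (0.0000, 0.0000)  (base)
link 0: phi[0] = 135 = 135 deg
  cos(135 deg) = -0.7071, sin(135 deg) = 0.7071
  joint[1] = (0.0000, 0.0000) + 7 * (-0.7071, 0.7071) = (0.0000 + -4.9497, 0.0000 + 4.9497) = (-4.9497, 4.9497)
link 1: phi[1] = 135 + 60 = 195 deg
  cos(195 deg) = -0.9659, sin(195 deg) = -0.2588
  joint[2] = (-4.9497, 4.9497) + 1.6 * (-0.9659, -0.2588) = (-4.9497 + -1.5455, 4.9497 + -0.4141) = (-6.4952, 4.5356)
link 2: phi[2] = 135 + 60 + 180 = 375 deg
  cos(375 deg) = 0.9659, sin(375 deg) = 0.2588
  joint[3] = (-6.4952, 4.5356) + 10.9 * (0.9659, 0.2588) = (-6.4952 + 10.5286, 4.5356 + 2.8211) = (4.0334, 7.3568)
End effector: (4.0334, 7.3568)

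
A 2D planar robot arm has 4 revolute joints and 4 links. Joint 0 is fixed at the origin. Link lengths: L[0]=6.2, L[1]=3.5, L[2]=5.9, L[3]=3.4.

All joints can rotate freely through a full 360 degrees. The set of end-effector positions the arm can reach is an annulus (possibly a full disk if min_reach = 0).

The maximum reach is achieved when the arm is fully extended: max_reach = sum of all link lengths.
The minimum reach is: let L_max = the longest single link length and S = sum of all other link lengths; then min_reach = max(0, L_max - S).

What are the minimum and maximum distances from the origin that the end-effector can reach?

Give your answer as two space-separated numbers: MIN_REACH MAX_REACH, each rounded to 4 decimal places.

Link lengths: [6.2, 3.5, 5.9, 3.4]
max_reach = 6.2 + 3.5 + 5.9 + 3.4 = 19
L_max = max([6.2, 3.5, 5.9, 3.4]) = 6.2
S (sum of others) = 19 - 6.2 = 12.8
min_reach = max(0, 6.2 - 12.8) = max(0, -6.6) = 0

Answer: 0.0000 19.0000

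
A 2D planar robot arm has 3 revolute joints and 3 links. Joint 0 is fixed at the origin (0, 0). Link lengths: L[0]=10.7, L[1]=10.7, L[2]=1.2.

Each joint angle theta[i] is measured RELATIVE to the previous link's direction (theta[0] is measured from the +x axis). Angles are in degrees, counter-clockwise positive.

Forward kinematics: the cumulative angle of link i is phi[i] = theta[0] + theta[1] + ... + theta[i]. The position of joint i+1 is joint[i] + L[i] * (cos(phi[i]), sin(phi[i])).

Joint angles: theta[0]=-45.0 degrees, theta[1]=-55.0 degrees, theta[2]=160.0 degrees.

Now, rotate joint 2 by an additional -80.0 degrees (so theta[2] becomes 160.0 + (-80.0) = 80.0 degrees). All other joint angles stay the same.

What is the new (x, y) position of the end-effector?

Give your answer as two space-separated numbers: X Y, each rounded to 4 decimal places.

Answer: 6.8356 -18.5139

Derivation:
joint[0] = (0.0000, 0.0000)  (base)
link 0: phi[0] = -45 = -45 deg
  cos(-45 deg) = 0.7071, sin(-45 deg) = -0.7071
  joint[1] = (0.0000, 0.0000) + 10.7 * (0.7071, -0.7071) = (0.0000 + 7.5660, 0.0000 + -7.5660) = (7.5660, -7.5660)
link 1: phi[1] = -45 + -55 = -100 deg
  cos(-100 deg) = -0.1736, sin(-100 deg) = -0.9848
  joint[2] = (7.5660, -7.5660) + 10.7 * (-0.1736, -0.9848) = (7.5660 + -1.8580, -7.5660 + -10.5374) = (5.7080, -18.1035)
link 2: phi[2] = -45 + -55 + 80 = -20 deg
  cos(-20 deg) = 0.9397, sin(-20 deg) = -0.3420
  joint[3] = (5.7080, -18.1035) + 1.2 * (0.9397, -0.3420) = (5.7080 + 1.1276, -18.1035 + -0.4104) = (6.8356, -18.5139)
End effector: (6.8356, -18.5139)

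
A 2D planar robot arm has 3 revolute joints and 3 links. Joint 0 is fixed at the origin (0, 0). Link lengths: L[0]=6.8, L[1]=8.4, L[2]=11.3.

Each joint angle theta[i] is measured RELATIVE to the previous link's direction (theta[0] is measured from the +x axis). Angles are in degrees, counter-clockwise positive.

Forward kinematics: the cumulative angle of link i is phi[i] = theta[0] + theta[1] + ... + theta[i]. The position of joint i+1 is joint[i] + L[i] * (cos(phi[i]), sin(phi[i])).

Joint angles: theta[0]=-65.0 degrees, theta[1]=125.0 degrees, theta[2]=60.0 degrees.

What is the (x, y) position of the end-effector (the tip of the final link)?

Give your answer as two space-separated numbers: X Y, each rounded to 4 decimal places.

Answer: 1.4238 10.8978

Derivation:
joint[0] = (0.0000, 0.0000)  (base)
link 0: phi[0] = -65 = -65 deg
  cos(-65 deg) = 0.4226, sin(-65 deg) = -0.9063
  joint[1] = (0.0000, 0.0000) + 6.8 * (0.4226, -0.9063) = (0.0000 + 2.8738, 0.0000 + -6.1629) = (2.8738, -6.1629)
link 1: phi[1] = -65 + 125 = 60 deg
  cos(60 deg) = 0.5000, sin(60 deg) = 0.8660
  joint[2] = (2.8738, -6.1629) + 8.4 * (0.5000, 0.8660) = (2.8738 + 4.2000, -6.1629 + 7.2746) = (7.0738, 1.1117)
link 2: phi[2] = -65 + 125 + 60 = 120 deg
  cos(120 deg) = -0.5000, sin(120 deg) = 0.8660
  joint[3] = (7.0738, 1.1117) + 11.3 * (-0.5000, 0.8660) = (7.0738 + -5.6500, 1.1117 + 9.7861) = (1.4238, 10.8978)
End effector: (1.4238, 10.8978)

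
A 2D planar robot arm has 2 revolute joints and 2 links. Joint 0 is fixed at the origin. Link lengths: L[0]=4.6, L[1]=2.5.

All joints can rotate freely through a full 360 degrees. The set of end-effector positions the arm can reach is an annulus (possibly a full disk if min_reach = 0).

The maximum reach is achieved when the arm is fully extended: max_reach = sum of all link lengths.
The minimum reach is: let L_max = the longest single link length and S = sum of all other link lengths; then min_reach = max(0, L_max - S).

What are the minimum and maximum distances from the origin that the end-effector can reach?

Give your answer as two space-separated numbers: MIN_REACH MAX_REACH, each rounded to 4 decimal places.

Link lengths: [4.6, 2.5]
max_reach = 4.6 + 2.5 = 7.1
L_max = max([4.6, 2.5]) = 4.6
S (sum of others) = 7.1 - 4.6 = 2.5
min_reach = max(0, 4.6 - 2.5) = max(0, 2.1) = 2.1

Answer: 2.1000 7.1000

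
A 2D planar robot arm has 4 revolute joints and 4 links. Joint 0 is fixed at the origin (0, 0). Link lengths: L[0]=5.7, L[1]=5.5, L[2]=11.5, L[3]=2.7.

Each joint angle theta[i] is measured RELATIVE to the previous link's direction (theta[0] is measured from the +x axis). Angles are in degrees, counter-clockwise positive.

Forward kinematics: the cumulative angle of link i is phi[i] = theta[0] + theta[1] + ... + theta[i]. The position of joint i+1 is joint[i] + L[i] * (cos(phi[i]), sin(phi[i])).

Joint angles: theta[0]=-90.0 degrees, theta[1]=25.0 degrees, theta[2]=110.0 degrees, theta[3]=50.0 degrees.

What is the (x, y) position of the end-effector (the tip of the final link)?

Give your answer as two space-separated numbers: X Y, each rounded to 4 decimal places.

joint[0] = (0.0000, 0.0000)  (base)
link 0: phi[0] = -90 = -90 deg
  cos(-90 deg) = 0.0000, sin(-90 deg) = -1.0000
  joint[1] = (0.0000, 0.0000) + 5.7 * (0.0000, -1.0000) = (0.0000 + 0.0000, 0.0000 + -5.7000) = (0.0000, -5.7000)
link 1: phi[1] = -90 + 25 = -65 deg
  cos(-65 deg) = 0.4226, sin(-65 deg) = -0.9063
  joint[2] = (0.0000, -5.7000) + 5.5 * (0.4226, -0.9063) = (0.0000 + 2.3244, -5.7000 + -4.9847) = (2.3244, -10.6847)
link 2: phi[2] = -90 + 25 + 110 = 45 deg
  cos(45 deg) = 0.7071, sin(45 deg) = 0.7071
  joint[3] = (2.3244, -10.6847) + 11.5 * (0.7071, 0.7071) = (2.3244 + 8.1317, -10.6847 + 8.1317) = (10.4561, -2.5530)
link 3: phi[3] = -90 + 25 + 110 + 50 = 95 deg
  cos(95 deg) = -0.0872, sin(95 deg) = 0.9962
  joint[4] = (10.4561, -2.5530) + 2.7 * (-0.0872, 0.9962) = (10.4561 + -0.2353, -2.5530 + 2.6897) = (10.2208, 0.1368)
End effector: (10.2208, 0.1368)

Answer: 10.2208 0.1368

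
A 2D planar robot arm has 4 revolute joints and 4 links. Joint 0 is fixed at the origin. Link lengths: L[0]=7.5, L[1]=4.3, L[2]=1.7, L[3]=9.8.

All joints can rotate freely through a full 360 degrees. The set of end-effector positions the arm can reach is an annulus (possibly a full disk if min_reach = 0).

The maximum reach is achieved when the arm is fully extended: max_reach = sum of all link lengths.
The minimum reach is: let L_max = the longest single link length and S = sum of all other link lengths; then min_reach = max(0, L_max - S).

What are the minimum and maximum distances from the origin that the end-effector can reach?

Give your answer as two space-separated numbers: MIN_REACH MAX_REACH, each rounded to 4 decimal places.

Answer: 0.0000 23.3000

Derivation:
Link lengths: [7.5, 4.3, 1.7, 9.8]
max_reach = 7.5 + 4.3 + 1.7 + 9.8 = 23.3
L_max = max([7.5, 4.3, 1.7, 9.8]) = 9.8
S (sum of others) = 23.3 - 9.8 = 13.5
min_reach = max(0, 9.8 - 13.5) = max(0, -3.7) = 0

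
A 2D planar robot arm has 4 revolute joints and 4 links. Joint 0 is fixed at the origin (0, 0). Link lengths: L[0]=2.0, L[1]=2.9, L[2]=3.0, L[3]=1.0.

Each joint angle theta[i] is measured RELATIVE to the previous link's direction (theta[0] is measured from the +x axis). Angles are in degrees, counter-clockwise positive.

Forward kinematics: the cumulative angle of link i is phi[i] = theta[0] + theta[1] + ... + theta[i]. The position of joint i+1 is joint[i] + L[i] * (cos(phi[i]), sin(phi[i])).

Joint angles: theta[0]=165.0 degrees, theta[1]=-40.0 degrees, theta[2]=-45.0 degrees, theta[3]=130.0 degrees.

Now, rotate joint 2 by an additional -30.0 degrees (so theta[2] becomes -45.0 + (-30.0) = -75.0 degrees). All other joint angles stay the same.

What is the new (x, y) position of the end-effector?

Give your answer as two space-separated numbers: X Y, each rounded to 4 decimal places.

Answer: -2.6669 5.1913

Derivation:
joint[0] = (0.0000, 0.0000)  (base)
link 0: phi[0] = 165 = 165 deg
  cos(165 deg) = -0.9659, sin(165 deg) = 0.2588
  joint[1] = (0.0000, 0.0000) + 2 * (-0.9659, 0.2588) = (0.0000 + -1.9319, 0.0000 + 0.5176) = (-1.9319, 0.5176)
link 1: phi[1] = 165 + -40 = 125 deg
  cos(125 deg) = -0.5736, sin(125 deg) = 0.8192
  joint[2] = (-1.9319, 0.5176) + 2.9 * (-0.5736, 0.8192) = (-1.9319 + -1.6634, 0.5176 + 2.3755) = (-3.5952, 2.8932)
link 2: phi[2] = 165 + -40 + -75 = 50 deg
  cos(50 deg) = 0.6428, sin(50 deg) = 0.7660
  joint[3] = (-3.5952, 2.8932) + 3 * (0.6428, 0.7660) = (-3.5952 + 1.9284, 2.8932 + 2.2981) = (-1.6669, 5.1913)
link 3: phi[3] = 165 + -40 + -75 + 130 = 180 deg
  cos(180 deg) = -1.0000, sin(180 deg) = 0.0000
  joint[4] = (-1.6669, 5.1913) + 1 * (-1.0000, 0.0000) = (-1.6669 + -1.0000, 5.1913 + 0.0000) = (-2.6669, 5.1913)
End effector: (-2.6669, 5.1913)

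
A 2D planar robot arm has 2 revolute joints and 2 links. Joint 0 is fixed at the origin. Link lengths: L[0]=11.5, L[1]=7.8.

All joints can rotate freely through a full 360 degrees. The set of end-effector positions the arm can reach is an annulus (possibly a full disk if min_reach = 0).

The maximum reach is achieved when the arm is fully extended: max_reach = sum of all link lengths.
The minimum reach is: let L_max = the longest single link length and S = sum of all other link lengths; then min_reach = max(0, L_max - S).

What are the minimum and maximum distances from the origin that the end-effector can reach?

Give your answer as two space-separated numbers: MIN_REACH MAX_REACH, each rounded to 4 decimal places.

Answer: 3.7000 19.3000

Derivation:
Link lengths: [11.5, 7.8]
max_reach = 11.5 + 7.8 = 19.3
L_max = max([11.5, 7.8]) = 11.5
S (sum of others) = 19.3 - 11.5 = 7.8
min_reach = max(0, 11.5 - 7.8) = max(0, 3.7) = 3.7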